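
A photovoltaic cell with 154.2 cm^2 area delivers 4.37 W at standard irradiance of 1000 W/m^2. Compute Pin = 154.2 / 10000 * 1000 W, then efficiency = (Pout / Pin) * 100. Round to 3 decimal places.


First compute the input power:
  Pin = area_cm2 / 10000 * G = 154.2 / 10000 * 1000 = 15.42 W
Then compute efficiency:
  Efficiency = (Pout / Pin) * 100 = (4.37 / 15.42) * 100
  Efficiency = 28.340%

28.340


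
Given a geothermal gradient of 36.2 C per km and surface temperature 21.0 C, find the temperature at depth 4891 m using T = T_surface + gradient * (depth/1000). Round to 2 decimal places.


Convert depth to km: 4891 / 1000 = 4.891 km
Temperature increase = gradient * depth_km = 36.2 * 4.891 = 177.05 C
Temperature at depth = T_surface + delta_T = 21.0 + 177.05
T = 198.05 C

198.05


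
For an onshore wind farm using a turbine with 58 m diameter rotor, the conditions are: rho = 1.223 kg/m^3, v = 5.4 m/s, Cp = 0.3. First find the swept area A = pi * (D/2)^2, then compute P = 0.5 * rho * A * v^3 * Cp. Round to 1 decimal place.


Step 1 -- Compute swept area:
  A = pi * (D/2)^2 = pi * (58/2)^2 = 2642.08 m^2
Step 2 -- Apply wind power equation:
  P = 0.5 * rho * A * v^3 * Cp
  v^3 = 5.4^3 = 157.464
  P = 0.5 * 1.223 * 2642.08 * 157.464 * 0.3
  P = 76321.1 W

76321.1


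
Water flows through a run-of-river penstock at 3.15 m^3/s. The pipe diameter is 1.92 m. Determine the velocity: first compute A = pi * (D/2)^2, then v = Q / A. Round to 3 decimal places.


Compute pipe cross-sectional area:
  A = pi * (D/2)^2 = pi * (1.92/2)^2 = 2.8953 m^2
Calculate velocity:
  v = Q / A = 3.15 / 2.8953
  v = 1.088 m/s

1.088


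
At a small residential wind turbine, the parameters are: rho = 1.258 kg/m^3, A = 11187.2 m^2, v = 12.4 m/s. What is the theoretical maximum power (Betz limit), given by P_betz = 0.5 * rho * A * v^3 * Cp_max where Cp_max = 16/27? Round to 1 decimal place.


The Betz coefficient Cp_max = 16/27 = 0.5926
v^3 = 12.4^3 = 1906.624
P_betz = 0.5 * rho * A * v^3 * Cp_max
P_betz = 0.5 * 1.258 * 11187.2 * 1906.624 * 0.5926
P_betz = 7950479.5 W

7950479.5


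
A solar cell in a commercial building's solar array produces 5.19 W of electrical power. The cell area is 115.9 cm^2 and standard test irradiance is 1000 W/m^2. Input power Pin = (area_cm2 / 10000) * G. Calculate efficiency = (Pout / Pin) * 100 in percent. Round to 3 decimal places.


First compute the input power:
  Pin = area_cm2 / 10000 * G = 115.9 / 10000 * 1000 = 11.59 W
Then compute efficiency:
  Efficiency = (Pout / Pin) * 100 = (5.19 / 11.59) * 100
  Efficiency = 44.780%

44.780


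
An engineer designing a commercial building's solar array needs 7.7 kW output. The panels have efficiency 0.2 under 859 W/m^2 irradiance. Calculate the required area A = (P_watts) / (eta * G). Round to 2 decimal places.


Convert target power to watts: P = 7.7 * 1000 = 7700.0 W
Compute denominator: eta * G = 0.2 * 859 = 171.8
Required area A = P / (eta * G) = 7700.0 / 171.8
A = 44.82 m^2

44.82


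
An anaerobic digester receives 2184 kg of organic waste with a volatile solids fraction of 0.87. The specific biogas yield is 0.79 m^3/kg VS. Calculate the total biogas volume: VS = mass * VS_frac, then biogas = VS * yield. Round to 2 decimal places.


Compute volatile solids:
  VS = mass * VS_fraction = 2184 * 0.87 = 1900.08 kg
Calculate biogas volume:
  Biogas = VS * specific_yield = 1900.08 * 0.79
  Biogas = 1501.06 m^3

1501.06


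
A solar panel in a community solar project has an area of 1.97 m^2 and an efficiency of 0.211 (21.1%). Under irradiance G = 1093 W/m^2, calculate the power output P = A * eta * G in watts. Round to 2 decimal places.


Use the solar power formula P = A * eta * G.
Given: A = 1.97 m^2, eta = 0.211, G = 1093 W/m^2
P = 1.97 * 0.211 * 1093
P = 454.33 W

454.33


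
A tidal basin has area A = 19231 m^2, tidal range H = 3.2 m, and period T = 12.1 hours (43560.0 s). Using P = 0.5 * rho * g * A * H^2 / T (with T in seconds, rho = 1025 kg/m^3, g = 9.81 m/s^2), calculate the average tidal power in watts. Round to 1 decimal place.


Convert period to seconds: T = 12.1 * 3600 = 43560.0 s
H^2 = 3.2^2 = 10.24
P = 0.5 * rho * g * A * H^2 / T
P = 0.5 * 1025 * 9.81 * 19231 * 10.24 / 43560.0
P = 22728.8 W

22728.8


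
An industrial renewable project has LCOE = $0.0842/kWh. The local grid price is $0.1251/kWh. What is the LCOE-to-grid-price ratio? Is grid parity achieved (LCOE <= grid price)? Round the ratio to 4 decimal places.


Compare LCOE to grid price:
  LCOE = $0.0842/kWh, Grid price = $0.1251/kWh
  Ratio = LCOE / grid_price = 0.0842 / 0.1251 = 0.6731
  Grid parity achieved (ratio <= 1)? yes

0.6731


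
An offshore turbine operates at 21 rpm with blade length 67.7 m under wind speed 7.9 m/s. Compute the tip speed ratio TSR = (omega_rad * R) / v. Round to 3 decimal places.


Convert rotational speed to rad/s:
  omega = 21 * 2 * pi / 60 = 2.1991 rad/s
Compute tip speed:
  v_tip = omega * R = 2.1991 * 67.7 = 148.88 m/s
Tip speed ratio:
  TSR = v_tip / v_wind = 148.88 / 7.9 = 18.846

18.846


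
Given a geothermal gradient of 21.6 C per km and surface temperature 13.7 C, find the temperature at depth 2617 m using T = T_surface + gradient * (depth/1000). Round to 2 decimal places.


Convert depth to km: 2617 / 1000 = 2.617 km
Temperature increase = gradient * depth_km = 21.6 * 2.617 = 56.53 C
Temperature at depth = T_surface + delta_T = 13.7 + 56.53
T = 70.23 C

70.23


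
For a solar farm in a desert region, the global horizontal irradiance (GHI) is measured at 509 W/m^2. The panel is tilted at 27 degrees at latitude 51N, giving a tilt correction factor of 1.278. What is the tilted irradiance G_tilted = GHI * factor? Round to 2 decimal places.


Identify the given values:
  GHI = 509 W/m^2, tilt correction factor = 1.278
Apply the formula G_tilted = GHI * factor:
  G_tilted = 509 * 1.278
  G_tilted = 650.50 W/m^2

650.50


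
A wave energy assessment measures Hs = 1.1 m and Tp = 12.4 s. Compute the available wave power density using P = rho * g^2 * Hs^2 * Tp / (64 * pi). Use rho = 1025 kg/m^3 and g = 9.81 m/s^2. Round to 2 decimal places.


Apply wave power formula:
  g^2 = 9.81^2 = 96.2361
  Hs^2 = 1.1^2 = 1.21
  Numerator = rho * g^2 * Hs^2 * Tp = 1025 * 96.2361 * 1.21 * 12.4 = 1480024.61
  Denominator = 64 * pi = 201.0619
  P = 1480024.61 / 201.0619 = 7361.04 W/m

7361.04


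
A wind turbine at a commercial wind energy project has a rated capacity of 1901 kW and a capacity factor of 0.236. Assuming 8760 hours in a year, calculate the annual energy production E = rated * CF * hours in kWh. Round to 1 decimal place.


Annual energy = rated_kW * capacity_factor * hours_per_year
Given: P_rated = 1901 kW, CF = 0.236, hours = 8760
E = 1901 * 0.236 * 8760
E = 3930051.4 kWh

3930051.4


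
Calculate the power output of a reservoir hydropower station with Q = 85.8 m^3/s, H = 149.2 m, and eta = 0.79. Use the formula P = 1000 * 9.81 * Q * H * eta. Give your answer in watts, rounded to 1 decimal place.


Apply the hydropower formula P = rho * g * Q * H * eta
rho * g = 1000 * 9.81 = 9810.0
P = 9810.0 * 85.8 * 149.2 * 0.79
P = 99209259.9 W

99209259.9


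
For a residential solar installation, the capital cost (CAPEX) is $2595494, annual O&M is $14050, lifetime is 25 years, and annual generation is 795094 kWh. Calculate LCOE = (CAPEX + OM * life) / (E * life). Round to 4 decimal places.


Total cost = CAPEX + OM * lifetime = 2595494 + 14050 * 25 = 2595494 + 351250 = 2946744
Total generation = annual * lifetime = 795094 * 25 = 19877350 kWh
LCOE = 2946744 / 19877350
LCOE = 0.1482 $/kWh

0.1482


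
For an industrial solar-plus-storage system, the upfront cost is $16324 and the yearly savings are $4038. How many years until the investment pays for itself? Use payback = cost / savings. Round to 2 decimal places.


Simple payback period = initial cost / annual savings
Payback = 16324 / 4038
Payback = 4.04 years

4.04


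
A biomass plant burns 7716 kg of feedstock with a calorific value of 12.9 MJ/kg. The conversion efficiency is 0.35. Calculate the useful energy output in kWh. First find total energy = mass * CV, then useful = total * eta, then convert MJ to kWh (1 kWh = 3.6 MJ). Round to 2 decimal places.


Total energy = mass * CV = 7716 * 12.9 = 99536.4 MJ
Useful energy = total * eta = 99536.4 * 0.35 = 34837.74 MJ
Convert to kWh: 34837.74 / 3.6
Useful energy = 9677.15 kWh

9677.15


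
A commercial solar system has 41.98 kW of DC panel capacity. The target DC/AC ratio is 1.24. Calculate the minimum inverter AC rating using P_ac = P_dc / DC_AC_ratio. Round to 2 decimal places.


The inverter AC capacity is determined by the DC/AC ratio.
Given: P_dc = 41.98 kW, DC/AC ratio = 1.24
P_ac = P_dc / ratio = 41.98 / 1.24
P_ac = 33.85 kW

33.85


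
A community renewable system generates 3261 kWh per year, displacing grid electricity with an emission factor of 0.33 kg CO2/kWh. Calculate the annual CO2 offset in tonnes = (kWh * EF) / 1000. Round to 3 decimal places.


CO2 offset in kg = generation * emission_factor
CO2 offset = 3261 * 0.33 = 1076.13 kg
Convert to tonnes:
  CO2 offset = 1076.13 / 1000 = 1.076 tonnes

1.076


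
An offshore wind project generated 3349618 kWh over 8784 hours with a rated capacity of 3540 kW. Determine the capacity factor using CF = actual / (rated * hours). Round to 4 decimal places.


Capacity factor = actual output / maximum possible output
Maximum possible = rated * hours = 3540 * 8784 = 31095360 kWh
CF = 3349618 / 31095360
CF = 0.1077

0.1077


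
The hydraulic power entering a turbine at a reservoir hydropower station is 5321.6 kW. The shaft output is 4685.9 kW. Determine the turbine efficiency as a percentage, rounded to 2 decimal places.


Turbine efficiency = (output power / input power) * 100
eta = (4685.9 / 5321.6) * 100
eta = 88.05%

88.05


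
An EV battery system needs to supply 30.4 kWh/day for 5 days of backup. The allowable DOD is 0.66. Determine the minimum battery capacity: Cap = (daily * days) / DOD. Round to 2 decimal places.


Total energy needed = daily * days = 30.4 * 5 = 152.0 kWh
Account for depth of discharge:
  Cap = total_energy / DOD = 152.0 / 0.66
  Cap = 230.30 kWh

230.30


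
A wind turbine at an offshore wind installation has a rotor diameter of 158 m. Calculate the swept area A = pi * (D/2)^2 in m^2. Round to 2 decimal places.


Compute the rotor radius:
  r = D / 2 = 158 / 2 = 79.0 m
Calculate swept area:
  A = pi * r^2 = pi * 79.0^2
  A = 19606.68 m^2

19606.68


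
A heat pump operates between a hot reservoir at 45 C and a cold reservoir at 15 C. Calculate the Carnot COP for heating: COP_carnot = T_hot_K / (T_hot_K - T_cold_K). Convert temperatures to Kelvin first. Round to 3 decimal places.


Convert to Kelvin:
  T_hot = 45 + 273.15 = 318.15 K
  T_cold = 15 + 273.15 = 288.15 K
Apply Carnot COP formula:
  COP = T_hot_K / (T_hot_K - T_cold_K) = 318.15 / 30.0
  COP = 10.605

10.605


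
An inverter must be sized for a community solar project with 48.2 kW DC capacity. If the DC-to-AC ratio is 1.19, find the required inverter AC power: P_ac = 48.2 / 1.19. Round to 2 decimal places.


The inverter AC capacity is determined by the DC/AC ratio.
Given: P_dc = 48.2 kW, DC/AC ratio = 1.19
P_ac = P_dc / ratio = 48.2 / 1.19
P_ac = 40.50 kW

40.50


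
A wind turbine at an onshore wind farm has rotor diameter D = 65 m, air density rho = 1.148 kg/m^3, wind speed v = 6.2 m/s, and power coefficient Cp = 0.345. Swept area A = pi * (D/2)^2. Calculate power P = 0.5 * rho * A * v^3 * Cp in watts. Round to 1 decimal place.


Step 1 -- Compute swept area:
  A = pi * (D/2)^2 = pi * (65/2)^2 = 3318.31 m^2
Step 2 -- Apply wind power equation:
  P = 0.5 * rho * A * v^3 * Cp
  v^3 = 6.2^3 = 238.328
  P = 0.5 * 1.148 * 3318.31 * 238.328 * 0.345
  P = 156611.1 W

156611.1


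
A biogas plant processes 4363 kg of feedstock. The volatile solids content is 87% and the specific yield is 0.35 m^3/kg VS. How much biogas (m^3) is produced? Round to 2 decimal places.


Compute volatile solids:
  VS = mass * VS_fraction = 4363 * 0.87 = 3795.81 kg
Calculate biogas volume:
  Biogas = VS * specific_yield = 3795.81 * 0.35
  Biogas = 1328.53 m^3

1328.53


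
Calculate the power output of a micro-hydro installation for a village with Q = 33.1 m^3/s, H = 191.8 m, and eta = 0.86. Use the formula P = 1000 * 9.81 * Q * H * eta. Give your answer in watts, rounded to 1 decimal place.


Apply the hydropower formula P = rho * g * Q * H * eta
rho * g = 1000 * 9.81 = 9810.0
P = 9810.0 * 33.1 * 191.8 * 0.86
P = 53560430.0 W

53560430.0


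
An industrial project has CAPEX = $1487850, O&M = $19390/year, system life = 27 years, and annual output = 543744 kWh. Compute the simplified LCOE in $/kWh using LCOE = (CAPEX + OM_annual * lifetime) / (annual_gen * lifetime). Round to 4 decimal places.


Total cost = CAPEX + OM * lifetime = 1487850 + 19390 * 27 = 1487850 + 523530 = 2011380
Total generation = annual * lifetime = 543744 * 27 = 14681088 kWh
LCOE = 2011380 / 14681088
LCOE = 0.1370 $/kWh

0.1370


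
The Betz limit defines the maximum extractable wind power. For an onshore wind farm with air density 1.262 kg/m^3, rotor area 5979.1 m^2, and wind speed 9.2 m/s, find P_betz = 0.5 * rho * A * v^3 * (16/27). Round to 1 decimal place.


The Betz coefficient Cp_max = 16/27 = 0.5926
v^3 = 9.2^3 = 778.688
P_betz = 0.5 * rho * A * v^3 * Cp_max
P_betz = 0.5 * 1.262 * 5979.1 * 778.688 * 0.5926
P_betz = 1740944.3 W

1740944.3


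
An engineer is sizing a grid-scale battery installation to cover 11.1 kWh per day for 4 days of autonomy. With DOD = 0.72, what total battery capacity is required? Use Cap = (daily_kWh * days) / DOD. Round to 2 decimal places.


Total energy needed = daily * days = 11.1 * 4 = 44.4 kWh
Account for depth of discharge:
  Cap = total_energy / DOD = 44.4 / 0.72
  Cap = 61.67 kWh

61.67


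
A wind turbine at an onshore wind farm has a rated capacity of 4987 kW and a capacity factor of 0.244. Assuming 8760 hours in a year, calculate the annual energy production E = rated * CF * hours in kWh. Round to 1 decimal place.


Annual energy = rated_kW * capacity_factor * hours_per_year
Given: P_rated = 4987 kW, CF = 0.244, hours = 8760
E = 4987 * 0.244 * 8760
E = 10659413.3 kWh

10659413.3


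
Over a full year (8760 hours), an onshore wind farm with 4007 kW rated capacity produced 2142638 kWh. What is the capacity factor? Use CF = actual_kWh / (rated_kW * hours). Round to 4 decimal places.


Capacity factor = actual output / maximum possible output
Maximum possible = rated * hours = 4007 * 8760 = 35101320 kWh
CF = 2142638 / 35101320
CF = 0.0610

0.0610


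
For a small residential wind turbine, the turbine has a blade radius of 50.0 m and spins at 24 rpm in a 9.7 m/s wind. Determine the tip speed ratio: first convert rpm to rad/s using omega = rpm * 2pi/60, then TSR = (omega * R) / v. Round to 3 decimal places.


Convert rotational speed to rad/s:
  omega = 24 * 2 * pi / 60 = 2.5133 rad/s
Compute tip speed:
  v_tip = omega * R = 2.5133 * 50.0 = 125.664 m/s
Tip speed ratio:
  TSR = v_tip / v_wind = 125.664 / 9.7 = 12.955

12.955


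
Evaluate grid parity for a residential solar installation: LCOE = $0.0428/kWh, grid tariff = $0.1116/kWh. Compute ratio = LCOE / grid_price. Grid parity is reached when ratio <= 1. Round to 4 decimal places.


Compare LCOE to grid price:
  LCOE = $0.0428/kWh, Grid price = $0.1116/kWh
  Ratio = LCOE / grid_price = 0.0428 / 0.1116 = 0.3835
  Grid parity achieved (ratio <= 1)? yes

0.3835


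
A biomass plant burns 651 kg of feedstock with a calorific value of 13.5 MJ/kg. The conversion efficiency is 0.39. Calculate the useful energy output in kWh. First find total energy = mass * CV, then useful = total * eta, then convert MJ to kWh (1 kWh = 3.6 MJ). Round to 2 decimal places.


Total energy = mass * CV = 651 * 13.5 = 8788.5 MJ
Useful energy = total * eta = 8788.5 * 0.39 = 3427.52 MJ
Convert to kWh: 3427.52 / 3.6
Useful energy = 952.09 kWh

952.09


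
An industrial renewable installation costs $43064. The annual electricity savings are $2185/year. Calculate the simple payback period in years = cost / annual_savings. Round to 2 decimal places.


Simple payback period = initial cost / annual savings
Payback = 43064 / 2185
Payback = 19.71 years

19.71


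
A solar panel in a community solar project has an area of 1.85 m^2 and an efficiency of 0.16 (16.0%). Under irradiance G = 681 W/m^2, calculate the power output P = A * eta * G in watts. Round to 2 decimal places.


Use the solar power formula P = A * eta * G.
Given: A = 1.85 m^2, eta = 0.16, G = 681 W/m^2
P = 1.85 * 0.16 * 681
P = 201.58 W

201.58


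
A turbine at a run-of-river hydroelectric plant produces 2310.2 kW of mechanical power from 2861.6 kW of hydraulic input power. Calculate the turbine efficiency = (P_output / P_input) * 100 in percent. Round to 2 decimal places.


Turbine efficiency = (output power / input power) * 100
eta = (2310.2 / 2861.6) * 100
eta = 80.73%

80.73


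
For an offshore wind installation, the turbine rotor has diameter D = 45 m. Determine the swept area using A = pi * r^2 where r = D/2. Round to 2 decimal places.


Compute the rotor radius:
  r = D / 2 = 45 / 2 = 22.5 m
Calculate swept area:
  A = pi * r^2 = pi * 22.5^2
  A = 1590.43 m^2

1590.43


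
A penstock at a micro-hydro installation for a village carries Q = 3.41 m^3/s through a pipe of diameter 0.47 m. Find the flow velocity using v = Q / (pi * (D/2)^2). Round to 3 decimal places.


Compute pipe cross-sectional area:
  A = pi * (D/2)^2 = pi * (0.47/2)^2 = 0.1735 m^2
Calculate velocity:
  v = Q / A = 3.41 / 0.1735
  v = 19.655 m/s

19.655


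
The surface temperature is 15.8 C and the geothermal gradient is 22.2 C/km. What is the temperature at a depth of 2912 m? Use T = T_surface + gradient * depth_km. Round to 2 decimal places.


Convert depth to km: 2912 / 1000 = 2.912 km
Temperature increase = gradient * depth_km = 22.2 * 2.912 = 64.65 C
Temperature at depth = T_surface + delta_T = 15.8 + 64.65
T = 80.45 C

80.45


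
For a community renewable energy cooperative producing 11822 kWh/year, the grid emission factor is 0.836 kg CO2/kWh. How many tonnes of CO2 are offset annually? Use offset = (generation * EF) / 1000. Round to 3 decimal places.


CO2 offset in kg = generation * emission_factor
CO2 offset = 11822 * 0.836 = 9883.19 kg
Convert to tonnes:
  CO2 offset = 9883.19 / 1000 = 9.883 tonnes

9.883


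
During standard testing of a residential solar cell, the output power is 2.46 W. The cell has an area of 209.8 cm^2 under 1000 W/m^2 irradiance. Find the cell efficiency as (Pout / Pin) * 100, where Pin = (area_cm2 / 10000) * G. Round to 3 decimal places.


First compute the input power:
  Pin = area_cm2 / 10000 * G = 209.8 / 10000 * 1000 = 20.98 W
Then compute efficiency:
  Efficiency = (Pout / Pin) * 100 = (2.46 / 20.98) * 100
  Efficiency = 11.725%

11.725


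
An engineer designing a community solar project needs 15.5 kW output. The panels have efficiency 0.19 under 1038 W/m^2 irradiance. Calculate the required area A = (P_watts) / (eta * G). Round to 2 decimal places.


Convert target power to watts: P = 15.5 * 1000 = 15500.0 W
Compute denominator: eta * G = 0.19 * 1038 = 197.22
Required area A = P / (eta * G) = 15500.0 / 197.22
A = 78.59 m^2

78.59


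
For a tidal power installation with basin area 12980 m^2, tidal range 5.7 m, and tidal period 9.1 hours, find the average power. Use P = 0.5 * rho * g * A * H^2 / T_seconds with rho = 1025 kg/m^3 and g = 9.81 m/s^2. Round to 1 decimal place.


Convert period to seconds: T = 9.1 * 3600 = 32760.0 s
H^2 = 5.7^2 = 32.49
P = 0.5 * rho * g * A * H^2 / T
P = 0.5 * 1025 * 9.81 * 12980 * 32.49 / 32760.0
P = 64720.7 W

64720.7


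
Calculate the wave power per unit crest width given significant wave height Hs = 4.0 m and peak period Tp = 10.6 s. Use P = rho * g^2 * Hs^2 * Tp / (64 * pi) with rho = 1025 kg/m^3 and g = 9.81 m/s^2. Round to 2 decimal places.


Apply wave power formula:
  g^2 = 9.81^2 = 96.2361
  Hs^2 = 4.0^2 = 16.0
  Numerator = rho * g^2 * Hs^2 * Tp = 1025 * 96.2361 * 16.0 * 10.6 = 16729683.62
  Denominator = 64 * pi = 201.0619
  P = 16729683.62 / 201.0619 = 83206.62 W/m

83206.62


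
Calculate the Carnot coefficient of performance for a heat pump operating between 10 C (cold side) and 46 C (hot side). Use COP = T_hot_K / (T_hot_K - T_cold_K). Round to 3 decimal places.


Convert to Kelvin:
  T_hot = 46 + 273.15 = 319.15 K
  T_cold = 10 + 273.15 = 283.15 K
Apply Carnot COP formula:
  COP = T_hot_K / (T_hot_K - T_cold_K) = 319.15 / 36.0
  COP = 8.865

8.865


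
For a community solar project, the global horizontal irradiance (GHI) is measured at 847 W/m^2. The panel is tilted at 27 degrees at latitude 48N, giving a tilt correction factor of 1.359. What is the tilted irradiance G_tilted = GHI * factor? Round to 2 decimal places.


Identify the given values:
  GHI = 847 W/m^2, tilt correction factor = 1.359
Apply the formula G_tilted = GHI * factor:
  G_tilted = 847 * 1.359
  G_tilted = 1151.07 W/m^2

1151.07


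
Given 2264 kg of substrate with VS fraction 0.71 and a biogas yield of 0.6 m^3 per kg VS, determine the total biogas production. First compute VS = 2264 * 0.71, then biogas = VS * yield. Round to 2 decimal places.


Compute volatile solids:
  VS = mass * VS_fraction = 2264 * 0.71 = 1607.44 kg
Calculate biogas volume:
  Biogas = VS * specific_yield = 1607.44 * 0.6
  Biogas = 964.46 m^3

964.46


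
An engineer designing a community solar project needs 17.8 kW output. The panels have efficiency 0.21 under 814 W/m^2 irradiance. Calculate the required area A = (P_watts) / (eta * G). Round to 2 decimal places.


Convert target power to watts: P = 17.8 * 1000 = 17800.0 W
Compute denominator: eta * G = 0.21 * 814 = 170.94
Required area A = P / (eta * G) = 17800.0 / 170.94
A = 104.13 m^2

104.13


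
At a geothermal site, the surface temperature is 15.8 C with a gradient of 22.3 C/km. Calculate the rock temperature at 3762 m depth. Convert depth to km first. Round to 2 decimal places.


Convert depth to km: 3762 / 1000 = 3.762 km
Temperature increase = gradient * depth_km = 22.3 * 3.762 = 83.89 C
Temperature at depth = T_surface + delta_T = 15.8 + 83.89
T = 99.69 C

99.69


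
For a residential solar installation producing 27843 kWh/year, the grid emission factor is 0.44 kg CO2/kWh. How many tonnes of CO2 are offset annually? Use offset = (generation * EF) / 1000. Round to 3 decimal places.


CO2 offset in kg = generation * emission_factor
CO2 offset = 27843 * 0.44 = 12250.92 kg
Convert to tonnes:
  CO2 offset = 12250.92 / 1000 = 12.251 tonnes

12.251


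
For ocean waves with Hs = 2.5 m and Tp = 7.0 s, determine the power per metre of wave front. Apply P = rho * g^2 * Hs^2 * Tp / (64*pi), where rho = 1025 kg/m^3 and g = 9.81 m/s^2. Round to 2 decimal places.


Apply wave power formula:
  g^2 = 9.81^2 = 96.2361
  Hs^2 = 2.5^2 = 6.25
  Numerator = rho * g^2 * Hs^2 * Tp = 1025 * 96.2361 * 6.25 * 7.0 = 4315587.61
  Denominator = 64 * pi = 201.0619
  P = 4315587.61 / 201.0619 = 21463.97 W/m

21463.97


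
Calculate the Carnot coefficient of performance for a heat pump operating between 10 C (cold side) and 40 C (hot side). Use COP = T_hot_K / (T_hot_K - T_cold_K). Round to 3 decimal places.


Convert to Kelvin:
  T_hot = 40 + 273.15 = 313.15 K
  T_cold = 10 + 273.15 = 283.15 K
Apply Carnot COP formula:
  COP = T_hot_K / (T_hot_K - T_cold_K) = 313.15 / 30.0
  COP = 10.438

10.438


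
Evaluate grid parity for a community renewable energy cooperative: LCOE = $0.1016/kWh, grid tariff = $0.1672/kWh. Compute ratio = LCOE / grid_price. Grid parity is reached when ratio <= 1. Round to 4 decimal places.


Compare LCOE to grid price:
  LCOE = $0.1016/kWh, Grid price = $0.1672/kWh
  Ratio = LCOE / grid_price = 0.1016 / 0.1672 = 0.6077
  Grid parity achieved (ratio <= 1)? yes

0.6077


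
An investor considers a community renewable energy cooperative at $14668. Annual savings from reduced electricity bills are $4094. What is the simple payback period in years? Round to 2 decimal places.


Simple payback period = initial cost / annual savings
Payback = 14668 / 4094
Payback = 3.58 years

3.58


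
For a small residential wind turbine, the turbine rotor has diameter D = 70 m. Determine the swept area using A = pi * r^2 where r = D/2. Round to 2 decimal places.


Compute the rotor radius:
  r = D / 2 = 70 / 2 = 35.0 m
Calculate swept area:
  A = pi * r^2 = pi * 35.0^2
  A = 3848.45 m^2

3848.45


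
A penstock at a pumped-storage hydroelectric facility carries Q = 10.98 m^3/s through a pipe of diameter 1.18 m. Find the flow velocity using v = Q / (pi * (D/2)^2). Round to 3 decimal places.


Compute pipe cross-sectional area:
  A = pi * (D/2)^2 = pi * (1.18/2)^2 = 1.0936 m^2
Calculate velocity:
  v = Q / A = 10.98 / 1.0936
  v = 10.040 m/s

10.040


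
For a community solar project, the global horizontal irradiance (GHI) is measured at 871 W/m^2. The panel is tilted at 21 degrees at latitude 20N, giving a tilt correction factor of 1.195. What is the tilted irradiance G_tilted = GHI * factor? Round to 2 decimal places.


Identify the given values:
  GHI = 871 W/m^2, tilt correction factor = 1.195
Apply the formula G_tilted = GHI * factor:
  G_tilted = 871 * 1.195
  G_tilted = 1040.85 W/m^2

1040.85


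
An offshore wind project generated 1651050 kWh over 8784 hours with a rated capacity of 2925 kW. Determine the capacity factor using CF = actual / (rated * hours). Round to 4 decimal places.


Capacity factor = actual output / maximum possible output
Maximum possible = rated * hours = 2925 * 8784 = 25693200 kWh
CF = 1651050 / 25693200
CF = 0.0643

0.0643


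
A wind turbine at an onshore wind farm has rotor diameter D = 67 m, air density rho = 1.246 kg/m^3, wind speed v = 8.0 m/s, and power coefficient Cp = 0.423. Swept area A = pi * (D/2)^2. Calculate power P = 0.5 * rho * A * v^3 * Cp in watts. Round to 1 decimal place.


Step 1 -- Compute swept area:
  A = pi * (D/2)^2 = pi * (67/2)^2 = 3525.65 m^2
Step 2 -- Apply wind power equation:
  P = 0.5 * rho * A * v^3 * Cp
  v^3 = 8.0^3 = 512.0
  P = 0.5 * 1.246 * 3525.65 * 512.0 * 0.423
  P = 475705.2 W

475705.2


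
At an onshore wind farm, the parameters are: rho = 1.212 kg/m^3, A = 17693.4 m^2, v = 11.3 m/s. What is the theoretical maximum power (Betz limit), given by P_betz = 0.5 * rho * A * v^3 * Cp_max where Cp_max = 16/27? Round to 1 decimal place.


The Betz coefficient Cp_max = 16/27 = 0.5926
v^3 = 11.3^3 = 1442.897
P_betz = 0.5 * rho * A * v^3 * Cp_max
P_betz = 0.5 * 1.212 * 17693.4 * 1442.897 * 0.5926
P_betz = 9168018.2 W

9168018.2


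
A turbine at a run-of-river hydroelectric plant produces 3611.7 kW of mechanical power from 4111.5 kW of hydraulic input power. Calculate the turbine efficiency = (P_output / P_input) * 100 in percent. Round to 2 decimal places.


Turbine efficiency = (output power / input power) * 100
eta = (3611.7 / 4111.5) * 100
eta = 87.84%

87.84


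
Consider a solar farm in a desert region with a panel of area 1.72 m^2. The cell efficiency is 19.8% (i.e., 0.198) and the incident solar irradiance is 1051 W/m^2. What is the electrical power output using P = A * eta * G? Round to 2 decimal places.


Use the solar power formula P = A * eta * G.
Given: A = 1.72 m^2, eta = 0.198, G = 1051 W/m^2
P = 1.72 * 0.198 * 1051
P = 357.93 W

357.93


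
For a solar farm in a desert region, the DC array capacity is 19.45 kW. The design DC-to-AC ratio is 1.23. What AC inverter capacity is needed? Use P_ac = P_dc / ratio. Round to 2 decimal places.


The inverter AC capacity is determined by the DC/AC ratio.
Given: P_dc = 19.45 kW, DC/AC ratio = 1.23
P_ac = P_dc / ratio = 19.45 / 1.23
P_ac = 15.81 kW

15.81


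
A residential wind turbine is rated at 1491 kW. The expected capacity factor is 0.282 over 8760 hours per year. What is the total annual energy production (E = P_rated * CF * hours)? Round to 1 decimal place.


Annual energy = rated_kW * capacity_factor * hours_per_year
Given: P_rated = 1491 kW, CF = 0.282, hours = 8760
E = 1491 * 0.282 * 8760
E = 3683247.1 kWh

3683247.1


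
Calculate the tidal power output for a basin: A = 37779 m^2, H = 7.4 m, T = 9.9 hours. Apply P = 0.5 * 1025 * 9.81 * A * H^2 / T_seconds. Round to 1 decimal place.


Convert period to seconds: T = 9.9 * 3600 = 35640.0 s
H^2 = 7.4^2 = 54.76
P = 0.5 * rho * g * A * H^2 / T
P = 0.5 * 1025 * 9.81 * 37779 * 54.76 / 35640.0
P = 291836.1 W

291836.1


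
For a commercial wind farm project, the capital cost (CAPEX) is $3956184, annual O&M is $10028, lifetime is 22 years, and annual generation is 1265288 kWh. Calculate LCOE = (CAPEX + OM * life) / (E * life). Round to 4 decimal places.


Total cost = CAPEX + OM * lifetime = 3956184 + 10028 * 22 = 3956184 + 220616 = 4176800
Total generation = annual * lifetime = 1265288 * 22 = 27836336 kWh
LCOE = 4176800 / 27836336
LCOE = 0.1500 $/kWh

0.1500


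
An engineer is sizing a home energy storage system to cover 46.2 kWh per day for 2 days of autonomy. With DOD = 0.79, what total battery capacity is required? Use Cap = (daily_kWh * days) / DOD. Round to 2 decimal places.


Total energy needed = daily * days = 46.2 * 2 = 92.4 kWh
Account for depth of discharge:
  Cap = total_energy / DOD = 92.4 / 0.79
  Cap = 116.96 kWh

116.96


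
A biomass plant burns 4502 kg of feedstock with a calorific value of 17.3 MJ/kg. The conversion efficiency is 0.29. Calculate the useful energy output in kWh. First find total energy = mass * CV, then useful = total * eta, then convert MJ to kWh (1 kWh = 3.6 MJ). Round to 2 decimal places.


Total energy = mass * CV = 4502 * 17.3 = 77884.6 MJ
Useful energy = total * eta = 77884.6 * 0.29 = 22586.53 MJ
Convert to kWh: 22586.53 / 3.6
Useful energy = 6274.04 kWh

6274.04


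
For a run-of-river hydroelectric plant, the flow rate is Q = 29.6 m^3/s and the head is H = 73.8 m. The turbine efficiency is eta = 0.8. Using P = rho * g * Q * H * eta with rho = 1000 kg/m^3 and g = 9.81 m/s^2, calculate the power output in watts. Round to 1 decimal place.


Apply the hydropower formula P = rho * g * Q * H * eta
rho * g = 1000 * 9.81 = 9810.0
P = 9810.0 * 29.6 * 73.8 * 0.8
P = 17143799.0 W

17143799.0


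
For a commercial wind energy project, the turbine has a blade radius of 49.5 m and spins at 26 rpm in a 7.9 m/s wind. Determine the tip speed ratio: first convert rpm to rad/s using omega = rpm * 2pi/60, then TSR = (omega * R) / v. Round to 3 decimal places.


Convert rotational speed to rad/s:
  omega = 26 * 2 * pi / 60 = 2.7227 rad/s
Compute tip speed:
  v_tip = omega * R = 2.7227 * 49.5 = 134.774 m/s
Tip speed ratio:
  TSR = v_tip / v_wind = 134.774 / 7.9 = 17.060

17.060


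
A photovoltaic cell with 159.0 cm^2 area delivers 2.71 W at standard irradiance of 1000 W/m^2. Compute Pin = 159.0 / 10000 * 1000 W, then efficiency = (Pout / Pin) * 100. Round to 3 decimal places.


First compute the input power:
  Pin = area_cm2 / 10000 * G = 159.0 / 10000 * 1000 = 15.9 W
Then compute efficiency:
  Efficiency = (Pout / Pin) * 100 = (2.71 / 15.9) * 100
  Efficiency = 17.044%

17.044


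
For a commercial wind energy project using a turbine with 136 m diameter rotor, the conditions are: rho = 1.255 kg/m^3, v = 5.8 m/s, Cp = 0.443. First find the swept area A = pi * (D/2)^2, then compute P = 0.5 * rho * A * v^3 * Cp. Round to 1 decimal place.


Step 1 -- Compute swept area:
  A = pi * (D/2)^2 = pi * (136/2)^2 = 14526.72 m^2
Step 2 -- Apply wind power equation:
  P = 0.5 * rho * A * v^3 * Cp
  v^3 = 5.8^3 = 195.112
  P = 0.5 * 1.255 * 14526.72 * 195.112 * 0.443
  P = 787896.4 W

787896.4


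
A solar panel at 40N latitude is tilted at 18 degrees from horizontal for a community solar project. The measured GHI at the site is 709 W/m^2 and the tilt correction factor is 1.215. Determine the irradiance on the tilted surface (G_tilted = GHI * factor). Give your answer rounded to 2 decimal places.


Identify the given values:
  GHI = 709 W/m^2, tilt correction factor = 1.215
Apply the formula G_tilted = GHI * factor:
  G_tilted = 709 * 1.215
  G_tilted = 861.44 W/m^2

861.44


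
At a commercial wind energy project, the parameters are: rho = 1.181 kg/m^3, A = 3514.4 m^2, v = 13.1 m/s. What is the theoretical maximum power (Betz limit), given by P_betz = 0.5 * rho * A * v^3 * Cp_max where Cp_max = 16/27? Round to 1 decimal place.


The Betz coefficient Cp_max = 16/27 = 0.5926
v^3 = 13.1^3 = 2248.091
P_betz = 0.5 * rho * A * v^3 * Cp_max
P_betz = 0.5 * 1.181 * 3514.4 * 2248.091 * 0.5926
P_betz = 2764656.6 W

2764656.6


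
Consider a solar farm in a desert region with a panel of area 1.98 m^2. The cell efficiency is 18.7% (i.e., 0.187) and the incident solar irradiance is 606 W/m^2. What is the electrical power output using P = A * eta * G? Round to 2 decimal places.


Use the solar power formula P = A * eta * G.
Given: A = 1.98 m^2, eta = 0.187, G = 606 W/m^2
P = 1.98 * 0.187 * 606
P = 224.38 W

224.38


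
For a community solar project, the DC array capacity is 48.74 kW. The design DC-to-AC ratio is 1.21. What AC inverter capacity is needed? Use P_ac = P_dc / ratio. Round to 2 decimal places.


The inverter AC capacity is determined by the DC/AC ratio.
Given: P_dc = 48.74 kW, DC/AC ratio = 1.21
P_ac = P_dc / ratio = 48.74 / 1.21
P_ac = 40.28 kW

40.28


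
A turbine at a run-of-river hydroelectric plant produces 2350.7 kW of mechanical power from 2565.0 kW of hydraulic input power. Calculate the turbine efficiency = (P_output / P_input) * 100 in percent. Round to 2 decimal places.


Turbine efficiency = (output power / input power) * 100
eta = (2350.7 / 2565.0) * 100
eta = 91.65%

91.65


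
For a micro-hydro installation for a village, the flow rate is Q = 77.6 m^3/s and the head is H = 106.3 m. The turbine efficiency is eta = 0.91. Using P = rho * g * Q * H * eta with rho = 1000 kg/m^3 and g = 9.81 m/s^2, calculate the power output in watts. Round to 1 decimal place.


Apply the hydropower formula P = rho * g * Q * H * eta
rho * g = 1000 * 9.81 = 9810.0
P = 9810.0 * 77.6 * 106.3 * 0.91
P = 73638576.6 W

73638576.6


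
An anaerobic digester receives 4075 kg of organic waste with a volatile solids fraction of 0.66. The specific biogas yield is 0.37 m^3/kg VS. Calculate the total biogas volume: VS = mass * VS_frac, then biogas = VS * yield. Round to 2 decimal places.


Compute volatile solids:
  VS = mass * VS_fraction = 4075 * 0.66 = 2689.5 kg
Calculate biogas volume:
  Biogas = VS * specific_yield = 2689.5 * 0.37
  Biogas = 995.12 m^3

995.12


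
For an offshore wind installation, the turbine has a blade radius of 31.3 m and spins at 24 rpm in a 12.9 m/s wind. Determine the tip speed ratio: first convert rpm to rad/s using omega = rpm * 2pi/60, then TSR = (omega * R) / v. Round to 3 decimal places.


Convert rotational speed to rad/s:
  omega = 24 * 2 * pi / 60 = 2.5133 rad/s
Compute tip speed:
  v_tip = omega * R = 2.5133 * 31.3 = 78.665 m/s
Tip speed ratio:
  TSR = v_tip / v_wind = 78.665 / 12.9 = 6.098

6.098


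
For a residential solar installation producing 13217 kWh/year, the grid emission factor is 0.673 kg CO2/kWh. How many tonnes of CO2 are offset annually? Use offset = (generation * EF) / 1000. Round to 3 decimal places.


CO2 offset in kg = generation * emission_factor
CO2 offset = 13217 * 0.673 = 8895.04 kg
Convert to tonnes:
  CO2 offset = 8895.04 / 1000 = 8.895 tonnes

8.895


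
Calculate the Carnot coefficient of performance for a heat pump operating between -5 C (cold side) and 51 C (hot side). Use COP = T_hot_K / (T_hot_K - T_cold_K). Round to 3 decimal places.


Convert to Kelvin:
  T_hot = 51 + 273.15 = 324.15 K
  T_cold = -5 + 273.15 = 268.15 K
Apply Carnot COP formula:
  COP = T_hot_K / (T_hot_K - T_cold_K) = 324.15 / 56.0
  COP = 5.788

5.788


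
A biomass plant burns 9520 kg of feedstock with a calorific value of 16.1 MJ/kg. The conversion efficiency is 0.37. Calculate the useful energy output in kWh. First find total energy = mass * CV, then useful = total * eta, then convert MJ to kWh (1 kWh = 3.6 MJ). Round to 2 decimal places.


Total energy = mass * CV = 9520 * 16.1 = 153272.0 MJ
Useful energy = total * eta = 153272.0 * 0.37 = 56710.64 MJ
Convert to kWh: 56710.64 / 3.6
Useful energy = 15752.96 kWh

15752.96


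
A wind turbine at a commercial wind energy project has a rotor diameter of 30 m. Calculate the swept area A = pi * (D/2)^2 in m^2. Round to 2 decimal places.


Compute the rotor radius:
  r = D / 2 = 30 / 2 = 15.0 m
Calculate swept area:
  A = pi * r^2 = pi * 15.0^2
  A = 706.86 m^2

706.86


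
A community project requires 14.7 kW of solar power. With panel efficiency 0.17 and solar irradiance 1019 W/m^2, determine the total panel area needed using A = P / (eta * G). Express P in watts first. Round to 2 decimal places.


Convert target power to watts: P = 14.7 * 1000 = 14700.0 W
Compute denominator: eta * G = 0.17 * 1019 = 173.23
Required area A = P / (eta * G) = 14700.0 / 173.23
A = 84.86 m^2

84.86


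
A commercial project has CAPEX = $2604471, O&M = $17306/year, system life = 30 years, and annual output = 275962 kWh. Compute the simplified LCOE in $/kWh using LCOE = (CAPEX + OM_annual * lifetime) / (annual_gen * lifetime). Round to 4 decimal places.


Total cost = CAPEX + OM * lifetime = 2604471 + 17306 * 30 = 2604471 + 519180 = 3123651
Total generation = annual * lifetime = 275962 * 30 = 8278860 kWh
LCOE = 3123651 / 8278860
LCOE = 0.3773 $/kWh

0.3773


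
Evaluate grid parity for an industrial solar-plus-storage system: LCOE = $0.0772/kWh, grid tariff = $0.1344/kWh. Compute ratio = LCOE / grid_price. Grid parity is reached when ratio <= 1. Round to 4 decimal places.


Compare LCOE to grid price:
  LCOE = $0.0772/kWh, Grid price = $0.1344/kWh
  Ratio = LCOE / grid_price = 0.0772 / 0.1344 = 0.5744
  Grid parity achieved (ratio <= 1)? yes

0.5744


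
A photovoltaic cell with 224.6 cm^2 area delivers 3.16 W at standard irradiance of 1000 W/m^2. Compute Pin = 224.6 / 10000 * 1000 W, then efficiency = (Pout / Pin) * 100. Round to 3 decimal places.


First compute the input power:
  Pin = area_cm2 / 10000 * G = 224.6 / 10000 * 1000 = 22.46 W
Then compute efficiency:
  Efficiency = (Pout / Pin) * 100 = (3.16 / 22.46) * 100
  Efficiency = 14.069%

14.069


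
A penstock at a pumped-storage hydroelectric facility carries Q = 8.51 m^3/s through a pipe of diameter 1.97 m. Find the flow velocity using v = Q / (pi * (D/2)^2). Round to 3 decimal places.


Compute pipe cross-sectional area:
  A = pi * (D/2)^2 = pi * (1.97/2)^2 = 3.0481 m^2
Calculate velocity:
  v = Q / A = 8.51 / 3.0481
  v = 2.792 m/s

2.792


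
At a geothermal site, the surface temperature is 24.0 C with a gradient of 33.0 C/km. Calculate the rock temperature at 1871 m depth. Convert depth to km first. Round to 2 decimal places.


Convert depth to km: 1871 / 1000 = 1.871 km
Temperature increase = gradient * depth_km = 33.0 * 1.871 = 61.74 C
Temperature at depth = T_surface + delta_T = 24.0 + 61.74
T = 85.74 C

85.74


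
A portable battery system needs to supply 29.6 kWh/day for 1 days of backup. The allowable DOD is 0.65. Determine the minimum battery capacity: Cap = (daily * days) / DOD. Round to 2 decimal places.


Total energy needed = daily * days = 29.6 * 1 = 29.6 kWh
Account for depth of discharge:
  Cap = total_energy / DOD = 29.6 / 0.65
  Cap = 45.54 kWh

45.54


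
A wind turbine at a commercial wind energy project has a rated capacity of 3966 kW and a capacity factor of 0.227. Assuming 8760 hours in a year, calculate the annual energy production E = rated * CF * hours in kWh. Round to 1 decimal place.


Annual energy = rated_kW * capacity_factor * hours_per_year
Given: P_rated = 3966 kW, CF = 0.227, hours = 8760
E = 3966 * 0.227 * 8760
E = 7886470.3 kWh

7886470.3


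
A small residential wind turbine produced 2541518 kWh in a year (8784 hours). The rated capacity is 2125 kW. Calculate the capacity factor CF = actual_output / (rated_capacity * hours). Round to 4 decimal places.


Capacity factor = actual output / maximum possible output
Maximum possible = rated * hours = 2125 * 8784 = 18666000 kWh
CF = 2541518 / 18666000
CF = 0.1362

0.1362
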